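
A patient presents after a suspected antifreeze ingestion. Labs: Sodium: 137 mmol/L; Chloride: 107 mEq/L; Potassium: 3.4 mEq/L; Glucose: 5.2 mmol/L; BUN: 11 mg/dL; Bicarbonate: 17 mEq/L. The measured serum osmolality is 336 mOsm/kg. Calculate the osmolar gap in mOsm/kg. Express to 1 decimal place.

Calculated osmolality = 2·Na + glucose + BUN/2.8
= 2·137 + 5.2 + 11/2.8
= 274 + 5.20 + 3.93
= 283.13 mOsm/kg ≈ 283.1 mOsm/kg
Osmolar gap = measured − calculated = 336 − 283.1 = 52.9 mOsm/kg

52.9 mOsm/kg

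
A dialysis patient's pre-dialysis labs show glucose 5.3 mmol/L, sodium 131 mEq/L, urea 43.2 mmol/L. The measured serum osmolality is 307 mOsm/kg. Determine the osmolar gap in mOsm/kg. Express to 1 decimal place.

-3.5 mOsm/kg

Calculated osmolality = 2·Na + glucose + urea
= 2·131 + 5.3 + 43.2
= 262 + 5.30 + 43.20
= 310.5 mOsm/kg ≈ 310.5 mOsm/kg
Osmolar gap = measured − calculated = 307 − 310.5 = -3.5 mOsm/kg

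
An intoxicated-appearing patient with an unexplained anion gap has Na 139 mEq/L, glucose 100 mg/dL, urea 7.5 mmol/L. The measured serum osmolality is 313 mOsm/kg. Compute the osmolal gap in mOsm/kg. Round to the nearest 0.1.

Calculated osmolality = 2·Na + glucose/18 + urea
= 2·139 + 100/18 + 7.5
= 278 + 5.56 + 7.50
= 291.06 mOsm/kg ≈ 291.1 mOsm/kg
Osmolar gap = measured − calculated = 313 − 291.1 = 21.9 mOsm/kg

21.9 mOsm/kg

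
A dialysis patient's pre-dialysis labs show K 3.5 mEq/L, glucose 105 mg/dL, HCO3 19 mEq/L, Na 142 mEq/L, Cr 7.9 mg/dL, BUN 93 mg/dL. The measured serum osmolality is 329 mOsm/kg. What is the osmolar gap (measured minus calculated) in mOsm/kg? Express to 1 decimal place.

Calculated osmolality = 2·Na + glucose/18 + BUN/2.8
= 2·142 + 105/18 + 93/2.8
= 284 + 5.83 + 33.21
= 323.04 mOsm/kg ≈ 323.0 mOsm/kg
Osmolar gap = measured − calculated = 329 − 323.0 = 6.0 mOsm/kg

6.0 mOsm/kg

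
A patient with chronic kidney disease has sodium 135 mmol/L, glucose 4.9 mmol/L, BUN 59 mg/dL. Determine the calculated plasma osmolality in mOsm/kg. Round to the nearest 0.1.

296.0 mOsm/kg

Calculated osmolality = 2·Na + glucose + BUN/2.8
= 2·135 + 4.9 + 59/2.8
= 270 + 4.90 + 21.07
= 295.97 mOsm/kg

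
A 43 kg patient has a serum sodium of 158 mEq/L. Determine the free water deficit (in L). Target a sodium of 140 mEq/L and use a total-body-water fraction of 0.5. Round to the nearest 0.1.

TBW = 0.5 · 43 = 21.5 L
Free water deficit = TBW · (Na/140 − 1)
= 21.5 · (158/140 − 1)
= 21.5 · 0.1286
= 2.76 L

2.8 L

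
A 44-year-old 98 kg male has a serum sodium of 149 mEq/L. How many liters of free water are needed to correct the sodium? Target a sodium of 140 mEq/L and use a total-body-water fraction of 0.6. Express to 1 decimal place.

TBW = 0.6 · 98 = 58.8 L
Free water deficit = TBW · (Na/140 − 1)
= 58.8 · (149/140 − 1)
= 58.8 · 0.0643
= 3.78 L

3.8 L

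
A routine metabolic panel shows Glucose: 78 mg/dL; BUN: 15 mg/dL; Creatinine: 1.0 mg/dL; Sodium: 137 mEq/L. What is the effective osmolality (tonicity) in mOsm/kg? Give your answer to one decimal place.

278.3 mOsm/kg

Effective osmolality excludes urea (freely permeant across cell membranes):
2·Na + glucose/18
= 2·137 + 78/18
= 274 + 4.33
= 278.33 mOsm/kg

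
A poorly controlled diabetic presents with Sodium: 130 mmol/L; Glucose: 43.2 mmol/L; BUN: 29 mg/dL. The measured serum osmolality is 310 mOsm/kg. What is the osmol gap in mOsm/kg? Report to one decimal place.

Calculated osmolality = 2·Na + glucose + BUN/2.8
= 2·130 + 43.2 + 29/2.8
= 260 + 43.20 + 10.36
= 313.56 mOsm/kg ≈ 313.6 mOsm/kg
Osmolar gap = measured − calculated = 310 − 313.6 = -3.6 mOsm/kg

-3.6 mOsm/kg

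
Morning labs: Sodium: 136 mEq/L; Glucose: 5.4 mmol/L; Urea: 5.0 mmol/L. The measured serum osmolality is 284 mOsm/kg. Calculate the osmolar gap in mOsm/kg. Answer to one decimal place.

1.6 mOsm/kg

Calculated osmolality = 2·Na + glucose + urea
= 2·136 + 5.4 + 5
= 272 + 5.40 + 5
= 282.4 mOsm/kg ≈ 282.4 mOsm/kg
Osmolar gap = measured − calculated = 284 − 282.4 = 1.6 mOsm/kg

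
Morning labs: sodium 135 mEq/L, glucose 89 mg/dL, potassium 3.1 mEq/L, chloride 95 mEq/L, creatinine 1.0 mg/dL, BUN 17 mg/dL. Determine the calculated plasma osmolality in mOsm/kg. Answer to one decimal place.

Calculated osmolality = 2·Na + glucose/18 + BUN/2.8
= 2·135 + 89/18 + 17/2.8
= 270 + 4.94 + 6.07
= 281.01 mOsm/kg

281.0 mOsm/kg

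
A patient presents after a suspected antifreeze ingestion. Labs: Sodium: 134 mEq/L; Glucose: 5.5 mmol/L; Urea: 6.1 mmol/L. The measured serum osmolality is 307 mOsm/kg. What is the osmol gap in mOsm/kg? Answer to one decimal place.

Calculated osmolality = 2·Na + glucose + urea
= 2·134 + 5.5 + 6.1
= 268 + 5.50 + 6.10
= 279.6 mOsm/kg ≈ 279.6 mOsm/kg
Osmolar gap = measured − calculated = 307 − 279.6 = 27.4 mOsm/kg

27.4 mOsm/kg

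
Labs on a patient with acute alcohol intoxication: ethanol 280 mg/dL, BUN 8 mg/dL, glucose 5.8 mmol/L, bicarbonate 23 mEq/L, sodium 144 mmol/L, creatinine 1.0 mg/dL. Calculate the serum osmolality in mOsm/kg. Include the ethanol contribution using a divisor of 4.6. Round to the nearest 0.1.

357.5 mOsm/kg

Calculated osmolality = 2·Na + glucose + BUN/2.8 + ethanol/4.6
= 2·144 + 5.8 + 8/2.8 + 280/4.6
= 288 + 5.80 + 2.86 + 60.87
= 357.53 mOsm/kg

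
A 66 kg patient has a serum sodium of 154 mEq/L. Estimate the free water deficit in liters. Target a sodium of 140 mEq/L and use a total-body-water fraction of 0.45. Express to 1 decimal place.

3.0 L

TBW = 0.45 · 66 = 29.7 L
Free water deficit = TBW · (Na/140 − 1)
= 29.7 · (154/140 − 1)
= 29.7 · 0.1
= 2.97 L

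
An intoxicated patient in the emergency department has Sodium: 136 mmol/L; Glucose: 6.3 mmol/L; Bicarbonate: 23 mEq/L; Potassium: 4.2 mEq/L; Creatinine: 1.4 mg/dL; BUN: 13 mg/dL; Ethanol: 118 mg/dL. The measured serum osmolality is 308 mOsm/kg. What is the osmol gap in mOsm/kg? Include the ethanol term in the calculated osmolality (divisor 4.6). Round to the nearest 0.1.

-0.6 mOsm/kg

Calculated osmolality = 2·Na + glucose + BUN/2.8 + ethanol/4.6
= 2·136 + 6.3 + 13/2.8 + 118/4.6
= 272 + 6.30 + 4.64 + 25.65
= 308.59 mOsm/kg ≈ 308.6 mOsm/kg
Osmolar gap = measured − calculated = 308 − 308.6 = -0.6 mOsm/kg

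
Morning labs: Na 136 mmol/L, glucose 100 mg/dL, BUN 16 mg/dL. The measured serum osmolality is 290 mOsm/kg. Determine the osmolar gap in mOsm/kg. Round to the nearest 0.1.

6.7 mOsm/kg

Calculated osmolality = 2·Na + glucose/18 + BUN/2.8
= 2·136 + 100/18 + 16/2.8
= 272 + 5.56 + 5.71
= 283.27 mOsm/kg ≈ 283.3 mOsm/kg
Osmolar gap = measured − calculated = 290 − 283.3 = 6.7 mOsm/kg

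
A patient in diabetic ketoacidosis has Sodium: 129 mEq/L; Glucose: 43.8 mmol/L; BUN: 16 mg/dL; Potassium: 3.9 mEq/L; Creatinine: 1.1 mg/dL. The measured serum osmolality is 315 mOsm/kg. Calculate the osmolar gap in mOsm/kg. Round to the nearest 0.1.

7.5 mOsm/kg

Calculated osmolality = 2·Na + glucose + BUN/2.8
= 2·129 + 43.8 + 16/2.8
= 258 + 43.80 + 5.71
= 307.51 mOsm/kg ≈ 307.5 mOsm/kg
Osmolar gap = measured − calculated = 315 − 307.5 = 7.5 mOsm/kg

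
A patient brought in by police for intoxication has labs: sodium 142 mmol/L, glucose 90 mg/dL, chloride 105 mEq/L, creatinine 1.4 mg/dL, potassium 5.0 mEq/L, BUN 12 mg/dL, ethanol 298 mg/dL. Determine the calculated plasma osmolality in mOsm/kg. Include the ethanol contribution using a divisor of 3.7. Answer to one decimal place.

Calculated osmolality = 2·Na + glucose/18 + BUN/2.8 + ethanol/3.7
= 2·142 + 90/18 + 12/2.8 + 298/3.7
= 284 + 5 + 4.29 + 80.54
= 373.83 mOsm/kg

373.8 mOsm/kg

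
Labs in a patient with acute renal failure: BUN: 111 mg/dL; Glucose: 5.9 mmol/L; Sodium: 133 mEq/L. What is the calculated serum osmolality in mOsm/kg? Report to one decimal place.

311.5 mOsm/kg

Calculated osmolality = 2·Na + glucose + BUN/2.8
= 2·133 + 5.9 + 111/2.8
= 266 + 5.90 + 39.64
= 311.54 mOsm/kg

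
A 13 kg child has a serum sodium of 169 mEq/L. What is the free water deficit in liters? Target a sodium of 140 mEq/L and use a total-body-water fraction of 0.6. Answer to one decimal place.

1.6 L

TBW = 0.6 · 13 = 7.8 L
Free water deficit = TBW · (Na/140 − 1)
= 7.8 · (169/140 − 1)
= 7.8 · 0.2071
= 1.62 L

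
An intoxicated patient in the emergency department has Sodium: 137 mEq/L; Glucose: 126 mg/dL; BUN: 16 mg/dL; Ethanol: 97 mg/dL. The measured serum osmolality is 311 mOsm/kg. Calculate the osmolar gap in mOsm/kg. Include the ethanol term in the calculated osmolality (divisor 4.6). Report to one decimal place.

Calculated osmolality = 2·Na + glucose/18 + BUN/2.8 + ethanol/4.6
= 2·137 + 126/18 + 16/2.8 + 97/4.6
= 274 + 7 + 5.71 + 21.09
= 307.8 mOsm/kg ≈ 307.8 mOsm/kg
Osmolar gap = measured − calculated = 311 − 307.8 = 3.2 mOsm/kg

3.2 mOsm/kg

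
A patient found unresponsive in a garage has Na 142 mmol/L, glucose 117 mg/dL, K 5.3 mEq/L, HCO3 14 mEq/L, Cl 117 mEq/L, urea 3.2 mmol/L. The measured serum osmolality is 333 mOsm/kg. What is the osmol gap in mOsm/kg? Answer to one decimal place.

39.3 mOsm/kg

Calculated osmolality = 2·Na + glucose/18 + urea
= 2·142 + 117/18 + 3.2
= 284 + 6.50 + 3.20
= 293.7 mOsm/kg ≈ 293.7 mOsm/kg
Osmolar gap = measured − calculated = 333 − 293.7 = 39.3 mOsm/kg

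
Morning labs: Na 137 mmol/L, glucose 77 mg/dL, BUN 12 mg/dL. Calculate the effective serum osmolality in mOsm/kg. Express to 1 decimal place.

278.3 mOsm/kg

Effective osmolality excludes urea (freely permeant across cell membranes):
2·Na + glucose/18
= 2·137 + 77/18
= 274 + 4.28
= 278.28 mOsm/kg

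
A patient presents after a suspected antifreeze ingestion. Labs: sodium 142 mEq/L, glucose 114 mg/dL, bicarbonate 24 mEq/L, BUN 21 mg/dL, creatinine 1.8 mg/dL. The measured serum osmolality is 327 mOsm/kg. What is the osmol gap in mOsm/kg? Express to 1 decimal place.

Calculated osmolality = 2·Na + glucose/18 + BUN/2.8
= 2·142 + 114/18 + 21/2.8
= 284 + 6.33 + 7.50
= 297.83 mOsm/kg ≈ 297.8 mOsm/kg
Osmolar gap = measured − calculated = 327 − 297.8 = 29.2 mOsm/kg

29.2 mOsm/kg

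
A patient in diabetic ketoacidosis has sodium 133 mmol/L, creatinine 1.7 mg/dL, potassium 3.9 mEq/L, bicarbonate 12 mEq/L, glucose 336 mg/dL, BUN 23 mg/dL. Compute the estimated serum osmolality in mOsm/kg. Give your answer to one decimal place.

292.9 mOsm/kg

Calculated osmolality = 2·Na + glucose/18 + BUN/2.8
= 2·133 + 336/18 + 23/2.8
= 266 + 18.67 + 8.21
= 292.88 mOsm/kg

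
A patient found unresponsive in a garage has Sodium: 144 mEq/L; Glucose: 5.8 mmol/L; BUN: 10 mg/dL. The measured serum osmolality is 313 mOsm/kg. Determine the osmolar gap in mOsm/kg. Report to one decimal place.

Calculated osmolality = 2·Na + glucose + BUN/2.8
= 2·144 + 5.8 + 10/2.8
= 288 + 5.80 + 3.57
= 297.37 mOsm/kg ≈ 297.4 mOsm/kg
Osmolar gap = measured − calculated = 313 − 297.4 = 15.6 mOsm/kg

15.6 mOsm/kg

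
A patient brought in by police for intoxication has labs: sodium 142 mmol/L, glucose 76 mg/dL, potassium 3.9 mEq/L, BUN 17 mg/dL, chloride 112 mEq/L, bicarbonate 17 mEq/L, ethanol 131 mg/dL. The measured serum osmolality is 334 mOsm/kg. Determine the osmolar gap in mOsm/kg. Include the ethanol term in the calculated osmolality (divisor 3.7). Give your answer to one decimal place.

4.3 mOsm/kg

Calculated osmolality = 2·Na + glucose/18 + BUN/2.8 + ethanol/3.7
= 2·142 + 76/18 + 17/2.8 + 131/3.7
= 284 + 4.22 + 6.07 + 35.41
= 329.7 mOsm/kg ≈ 329.7 mOsm/kg
Osmolar gap = measured − calculated = 334 − 329.7 = 4.3 mOsm/kg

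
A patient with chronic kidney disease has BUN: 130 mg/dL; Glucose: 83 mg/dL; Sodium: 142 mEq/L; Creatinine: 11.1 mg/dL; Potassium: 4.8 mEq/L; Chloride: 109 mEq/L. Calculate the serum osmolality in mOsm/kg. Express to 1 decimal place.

335.0 mOsm/kg

Calculated osmolality = 2·Na + glucose/18 + BUN/2.8
= 2·142 + 83/18 + 130/2.8
= 284 + 4.61 + 46.43
= 335.04 mOsm/kg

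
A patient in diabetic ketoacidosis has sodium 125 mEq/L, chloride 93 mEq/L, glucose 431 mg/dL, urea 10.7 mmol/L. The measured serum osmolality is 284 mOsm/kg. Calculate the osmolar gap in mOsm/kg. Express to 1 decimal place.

Calculated osmolality = 2·Na + glucose/18 + urea
= 2·125 + 431/18 + 10.7
= 250 + 23.94 + 10.70
= 284.64 mOsm/kg ≈ 284.6 mOsm/kg
Osmolar gap = measured − calculated = 284 − 284.6 = -0.6 mOsm/kg

-0.6 mOsm/kg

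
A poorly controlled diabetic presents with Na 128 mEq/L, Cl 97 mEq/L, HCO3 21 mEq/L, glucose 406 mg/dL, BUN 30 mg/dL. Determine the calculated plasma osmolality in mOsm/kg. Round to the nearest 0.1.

289.3 mOsm/kg

Calculated osmolality = 2·Na + glucose/18 + BUN/2.8
= 2·128 + 406/18 + 30/2.8
= 256 + 22.56 + 10.71
= 289.27 mOsm/kg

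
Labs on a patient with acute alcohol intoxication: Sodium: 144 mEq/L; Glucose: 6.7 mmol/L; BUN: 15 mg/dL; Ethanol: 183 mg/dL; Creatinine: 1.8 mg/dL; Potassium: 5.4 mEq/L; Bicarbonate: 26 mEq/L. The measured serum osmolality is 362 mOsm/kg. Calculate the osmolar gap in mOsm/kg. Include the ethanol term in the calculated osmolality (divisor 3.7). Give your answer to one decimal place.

Calculated osmolality = 2·Na + glucose + BUN/2.8 + ethanol/3.7
= 2·144 + 6.7 + 15/2.8 + 183/3.7
= 288 + 6.70 + 5.36 + 49.46
= 349.52 mOsm/kg ≈ 349.5 mOsm/kg
Osmolar gap = measured − calculated = 362 − 349.5 = 12.5 mOsm/kg

12.5 mOsm/kg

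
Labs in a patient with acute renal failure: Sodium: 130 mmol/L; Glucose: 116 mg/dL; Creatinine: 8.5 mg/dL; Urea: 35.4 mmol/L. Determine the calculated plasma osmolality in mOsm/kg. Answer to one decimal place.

Calculated osmolality = 2·Na + glucose/18 + urea
= 2·130 + 116/18 + 35.4
= 260 + 6.44 + 35.40
= 301.84 mOsm/kg

301.8 mOsm/kg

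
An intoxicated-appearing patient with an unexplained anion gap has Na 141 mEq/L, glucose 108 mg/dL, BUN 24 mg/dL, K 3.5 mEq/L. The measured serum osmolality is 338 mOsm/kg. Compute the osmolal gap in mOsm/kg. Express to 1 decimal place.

Calculated osmolality = 2·Na + glucose/18 + BUN/2.8
= 2·141 + 108/18 + 24/2.8
= 282 + 6 + 8.57
= 296.57 mOsm/kg ≈ 296.6 mOsm/kg
Osmolar gap = measured − calculated = 338 − 296.6 = 41.4 mOsm/kg

41.4 mOsm/kg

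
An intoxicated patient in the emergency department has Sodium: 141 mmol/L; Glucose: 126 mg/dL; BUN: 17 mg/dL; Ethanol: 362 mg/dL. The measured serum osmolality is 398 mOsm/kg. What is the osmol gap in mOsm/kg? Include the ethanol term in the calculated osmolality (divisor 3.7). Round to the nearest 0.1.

Calculated osmolality = 2·Na + glucose/18 + BUN/2.8 + ethanol/3.7
= 2·141 + 126/18 + 17/2.8 + 362/3.7
= 282 + 7 + 6.07 + 97.84
= 392.91 mOsm/kg ≈ 392.9 mOsm/kg
Osmolar gap = measured − calculated = 398 − 392.9 = 5.1 mOsm/kg

5.1 mOsm/kg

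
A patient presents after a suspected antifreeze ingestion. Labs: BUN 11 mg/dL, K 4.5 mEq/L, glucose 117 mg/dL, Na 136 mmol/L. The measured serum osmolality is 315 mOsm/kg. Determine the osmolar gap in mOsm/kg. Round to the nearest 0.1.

Calculated osmolality = 2·Na + glucose/18 + BUN/2.8
= 2·136 + 117/18 + 11/2.8
= 272 + 6.50 + 3.93
= 282.43 mOsm/kg ≈ 282.4 mOsm/kg
Osmolar gap = measured − calculated = 315 − 282.4 = 32.6 mOsm/kg

32.6 mOsm/kg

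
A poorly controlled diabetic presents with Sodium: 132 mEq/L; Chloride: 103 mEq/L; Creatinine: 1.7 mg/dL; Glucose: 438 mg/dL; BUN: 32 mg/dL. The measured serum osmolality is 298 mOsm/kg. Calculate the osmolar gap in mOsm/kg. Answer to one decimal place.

-1.8 mOsm/kg

Calculated osmolality = 2·Na + glucose/18 + BUN/2.8
= 2·132 + 438/18 + 32/2.8
= 264 + 24.33 + 11.43
= 299.76 mOsm/kg ≈ 299.8 mOsm/kg
Osmolar gap = measured − calculated = 298 − 299.8 = -1.8 mOsm/kg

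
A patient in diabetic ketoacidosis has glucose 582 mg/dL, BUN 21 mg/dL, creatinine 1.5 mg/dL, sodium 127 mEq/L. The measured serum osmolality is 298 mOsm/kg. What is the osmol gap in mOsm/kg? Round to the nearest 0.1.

4.2 mOsm/kg

Calculated osmolality = 2·Na + glucose/18 + BUN/2.8
= 2·127 + 582/18 + 21/2.8
= 254 + 32.33 + 7.50
= 293.83 mOsm/kg ≈ 293.8 mOsm/kg
Osmolar gap = measured − calculated = 298 − 293.8 = 4.2 mOsm/kg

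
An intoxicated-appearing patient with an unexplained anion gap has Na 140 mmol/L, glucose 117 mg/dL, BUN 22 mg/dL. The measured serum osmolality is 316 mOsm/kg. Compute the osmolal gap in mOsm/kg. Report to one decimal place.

Calculated osmolality = 2·Na + glucose/18 + BUN/2.8
= 2·140 + 117/18 + 22/2.8
= 280 + 6.50 + 7.86
= 294.36 mOsm/kg ≈ 294.4 mOsm/kg
Osmolar gap = measured − calculated = 316 − 294.4 = 21.6 mOsm/kg

21.6 mOsm/kg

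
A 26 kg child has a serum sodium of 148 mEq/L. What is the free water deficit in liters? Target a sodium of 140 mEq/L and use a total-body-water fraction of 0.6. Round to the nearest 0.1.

0.9 L

TBW = 0.6 · 26 = 15.6 L
Free water deficit = TBW · (Na/140 − 1)
= 15.6 · (148/140 − 1)
= 15.6 · 0.0571
= 0.89 L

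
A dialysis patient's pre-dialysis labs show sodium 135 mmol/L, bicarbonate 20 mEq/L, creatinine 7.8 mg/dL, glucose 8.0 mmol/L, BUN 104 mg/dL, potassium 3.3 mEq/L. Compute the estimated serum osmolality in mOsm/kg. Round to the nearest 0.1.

315.1 mOsm/kg

Calculated osmolality = 2·Na + glucose + BUN/2.8
= 2·135 + 8 + 104/2.8
= 270 + 8 + 37.14
= 315.14 mOsm/kg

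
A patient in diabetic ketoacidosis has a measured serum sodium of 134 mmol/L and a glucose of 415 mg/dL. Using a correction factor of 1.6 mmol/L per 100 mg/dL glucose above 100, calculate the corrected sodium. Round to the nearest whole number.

Corrected Na = measured Na + 1.6 · (glucose − 100)/100
= 134 + 1.6 · (415 − 100)/100
= 134 + 5
= 139 mmol/L

139 mmol/L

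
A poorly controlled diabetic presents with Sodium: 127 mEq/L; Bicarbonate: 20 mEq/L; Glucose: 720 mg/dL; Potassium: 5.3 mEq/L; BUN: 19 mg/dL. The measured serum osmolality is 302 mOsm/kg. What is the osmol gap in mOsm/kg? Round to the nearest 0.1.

Calculated osmolality = 2·Na + glucose/18 + BUN/2.8
= 2·127 + 720/18 + 19/2.8
= 254 + 40 + 6.79
= 300.79 mOsm/kg ≈ 300.8 mOsm/kg
Osmolar gap = measured − calculated = 302 − 300.8 = 1.2 mOsm/kg

1.2 mOsm/kg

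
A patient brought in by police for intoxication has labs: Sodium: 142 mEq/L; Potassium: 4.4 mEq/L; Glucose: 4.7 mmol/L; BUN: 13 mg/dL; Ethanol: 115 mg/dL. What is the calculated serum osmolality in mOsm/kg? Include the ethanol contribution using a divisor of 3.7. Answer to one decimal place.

324.4 mOsm/kg

Calculated osmolality = 2·Na + glucose + BUN/2.8 + ethanol/3.7
= 2·142 + 4.7 + 13/2.8 + 115/3.7
= 284 + 4.70 + 4.64 + 31.08
= 324.42 mOsm/kg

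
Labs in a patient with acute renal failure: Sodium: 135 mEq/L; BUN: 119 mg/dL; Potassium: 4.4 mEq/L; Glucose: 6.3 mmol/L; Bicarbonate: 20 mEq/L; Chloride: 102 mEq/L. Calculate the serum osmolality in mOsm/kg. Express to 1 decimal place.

Calculated osmolality = 2·Na + glucose + BUN/2.8
= 2·135 + 6.3 + 119/2.8
= 270 + 6.30 + 42.50
= 318.8 mOsm/kg

318.8 mOsm/kg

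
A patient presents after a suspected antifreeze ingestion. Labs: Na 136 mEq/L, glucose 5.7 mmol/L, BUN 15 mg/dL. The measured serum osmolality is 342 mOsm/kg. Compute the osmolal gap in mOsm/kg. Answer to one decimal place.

58.9 mOsm/kg

Calculated osmolality = 2·Na + glucose + BUN/2.8
= 2·136 + 5.7 + 15/2.8
= 272 + 5.70 + 5.36
= 283.06 mOsm/kg ≈ 283.1 mOsm/kg
Osmolar gap = measured − calculated = 342 − 283.1 = 58.9 mOsm/kg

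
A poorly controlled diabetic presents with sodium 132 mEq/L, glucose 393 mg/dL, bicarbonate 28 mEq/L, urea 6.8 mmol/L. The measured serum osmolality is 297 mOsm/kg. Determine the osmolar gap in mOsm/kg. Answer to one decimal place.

Calculated osmolality = 2·Na + glucose/18 + urea
= 2·132 + 393/18 + 6.8
= 264 + 21.83 + 6.80
= 292.63 mOsm/kg ≈ 292.6 mOsm/kg
Osmolar gap = measured − calculated = 297 − 292.6 = 4.4 mOsm/kg

4.4 mOsm/kg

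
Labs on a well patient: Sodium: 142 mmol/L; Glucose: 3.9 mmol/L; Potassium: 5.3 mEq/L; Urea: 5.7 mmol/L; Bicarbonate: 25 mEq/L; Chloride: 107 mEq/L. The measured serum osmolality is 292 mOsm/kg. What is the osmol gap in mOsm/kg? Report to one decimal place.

Calculated osmolality = 2·Na + glucose + urea
= 2·142 + 3.9 + 5.7
= 284 + 3.90 + 5.70
= 293.6 mOsm/kg ≈ 293.6 mOsm/kg
Osmolar gap = measured − calculated = 292 − 293.6 = -1.6 mOsm/kg

-1.6 mOsm/kg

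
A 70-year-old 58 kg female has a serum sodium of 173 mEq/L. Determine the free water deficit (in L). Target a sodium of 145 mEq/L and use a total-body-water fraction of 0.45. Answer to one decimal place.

5.0 L

TBW = 0.45 · 58 = 26.1 L
Free water deficit = TBW · (Na/145 − 1)
= 26.1 · (173/145 − 1)
= 26.1 · 0.1931
= 5.04 L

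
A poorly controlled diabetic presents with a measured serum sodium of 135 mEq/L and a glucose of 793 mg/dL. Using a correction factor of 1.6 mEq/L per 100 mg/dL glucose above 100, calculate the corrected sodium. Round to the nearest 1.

146 mEq/L

Corrected Na = measured Na + 1.6 · (glucose − 100)/100
= 135 + 1.6 · (793 − 100)/100
= 135 + 11.1
= 146.1 mEq/L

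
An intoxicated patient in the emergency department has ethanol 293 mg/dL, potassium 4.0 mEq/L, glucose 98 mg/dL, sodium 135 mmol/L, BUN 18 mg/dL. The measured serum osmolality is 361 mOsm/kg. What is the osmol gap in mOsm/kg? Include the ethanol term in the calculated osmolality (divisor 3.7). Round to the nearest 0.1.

-0.1 mOsm/kg

Calculated osmolality = 2·Na + glucose/18 + BUN/2.8 + ethanol/3.7
= 2·135 + 98/18 + 18/2.8 + 293/3.7
= 270 + 5.44 + 6.43 + 79.19
= 361.06 mOsm/kg ≈ 361.1 mOsm/kg
Osmolar gap = measured − calculated = 361 − 361.1 = -0.1 mOsm/kg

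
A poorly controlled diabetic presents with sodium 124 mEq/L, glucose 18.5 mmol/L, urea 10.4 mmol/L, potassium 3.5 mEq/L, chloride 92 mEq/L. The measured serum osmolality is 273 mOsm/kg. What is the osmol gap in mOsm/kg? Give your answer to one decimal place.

-3.9 mOsm/kg

Calculated osmolality = 2·Na + glucose + urea
= 2·124 + 18.5 + 10.4
= 248 + 18.50 + 10.40
= 276.9 mOsm/kg ≈ 276.9 mOsm/kg
Osmolar gap = measured − calculated = 273 − 276.9 = -3.9 mOsm/kg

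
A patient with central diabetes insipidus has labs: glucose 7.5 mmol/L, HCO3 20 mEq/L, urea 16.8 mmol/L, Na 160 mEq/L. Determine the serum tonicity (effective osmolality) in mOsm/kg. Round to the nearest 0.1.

Effective osmolality excludes urea (freely permeant across cell membranes):
2·Na + glucose
= 2·160 + 7.5
= 320 + 7.5
= 327.5 mOsm/kg

327.5 mOsm/kg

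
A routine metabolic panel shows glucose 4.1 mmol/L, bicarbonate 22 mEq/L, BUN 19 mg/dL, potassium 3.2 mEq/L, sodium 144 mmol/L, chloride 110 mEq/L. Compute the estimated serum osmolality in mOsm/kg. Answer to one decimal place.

Calculated osmolality = 2·Na + glucose + BUN/2.8
= 2·144 + 4.1 + 19/2.8
= 288 + 4.10 + 6.79
= 298.89 mOsm/kg

298.9 mOsm/kg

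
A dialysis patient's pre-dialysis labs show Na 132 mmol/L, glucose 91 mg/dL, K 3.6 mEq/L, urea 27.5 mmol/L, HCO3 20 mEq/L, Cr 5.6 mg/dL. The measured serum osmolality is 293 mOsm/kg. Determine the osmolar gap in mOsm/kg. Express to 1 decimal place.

-3.6 mOsm/kg

Calculated osmolality = 2·Na + glucose/18 + urea
= 2·132 + 91/18 + 27.5
= 264 + 5.06 + 27.50
= 296.56 mOsm/kg ≈ 296.6 mOsm/kg
Osmolar gap = measured − calculated = 293 − 296.6 = -3.6 mOsm/kg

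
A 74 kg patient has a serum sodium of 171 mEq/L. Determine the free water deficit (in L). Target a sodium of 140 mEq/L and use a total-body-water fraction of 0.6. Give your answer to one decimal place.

TBW = 0.6 · 74 = 44.4 L
Free water deficit = TBW · (Na/140 − 1)
= 44.4 · (171/140 − 1)
= 44.4 · 0.2214
= 9.83 L

9.8 L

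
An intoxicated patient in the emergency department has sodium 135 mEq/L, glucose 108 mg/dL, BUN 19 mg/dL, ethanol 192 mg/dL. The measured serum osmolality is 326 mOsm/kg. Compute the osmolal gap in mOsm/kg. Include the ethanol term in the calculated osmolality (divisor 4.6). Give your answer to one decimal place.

Calculated osmolality = 2·Na + glucose/18 + BUN/2.8 + ethanol/4.6
= 2·135 + 108/18 + 19/2.8 + 192/4.6
= 270 + 6 + 6.79 + 41.74
= 324.53 mOsm/kg ≈ 324.5 mOsm/kg
Osmolar gap = measured − calculated = 326 − 324.5 = 1.5 mOsm/kg

1.5 mOsm/kg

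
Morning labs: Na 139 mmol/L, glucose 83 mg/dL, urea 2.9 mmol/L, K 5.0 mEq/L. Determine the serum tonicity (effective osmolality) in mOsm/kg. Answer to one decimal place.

282.6 mOsm/kg

Effective osmolality excludes urea (freely permeant across cell membranes):
2·Na + glucose/18
= 2·139 + 83/18
= 278 + 4.61
= 282.61 mOsm/kg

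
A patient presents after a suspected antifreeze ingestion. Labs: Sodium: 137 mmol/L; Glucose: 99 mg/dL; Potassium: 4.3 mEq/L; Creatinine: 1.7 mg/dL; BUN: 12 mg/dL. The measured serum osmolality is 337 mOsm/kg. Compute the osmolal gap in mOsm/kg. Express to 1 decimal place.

53.2 mOsm/kg

Calculated osmolality = 2·Na + glucose/18 + BUN/2.8
= 2·137 + 99/18 + 12/2.8
= 274 + 5.50 + 4.29
= 283.79 mOsm/kg ≈ 283.8 mOsm/kg
Osmolar gap = measured − calculated = 337 − 283.8 = 53.2 mOsm/kg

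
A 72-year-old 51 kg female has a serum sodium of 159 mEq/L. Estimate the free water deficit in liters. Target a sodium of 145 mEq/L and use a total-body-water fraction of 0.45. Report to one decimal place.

2.2 L

TBW = 0.45 · 51 = 22.95 L
Free water deficit = TBW · (Na/145 − 1)
= 22.95 · (159/145 − 1)
= 22.95 · 0.0966
= 2.22 L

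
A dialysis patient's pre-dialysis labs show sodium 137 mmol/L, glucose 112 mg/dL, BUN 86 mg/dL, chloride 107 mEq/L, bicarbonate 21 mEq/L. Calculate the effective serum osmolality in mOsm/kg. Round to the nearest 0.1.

280.2 mOsm/kg

Effective osmolality excludes urea (freely permeant across cell membranes):
2·Na + glucose/18
= 2·137 + 112/18
= 274 + 6.22
= 280.22 mOsm/kg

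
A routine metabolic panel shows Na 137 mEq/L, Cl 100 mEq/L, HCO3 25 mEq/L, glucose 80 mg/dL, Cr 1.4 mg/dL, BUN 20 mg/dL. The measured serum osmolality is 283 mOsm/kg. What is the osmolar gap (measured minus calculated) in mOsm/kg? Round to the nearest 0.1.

Calculated osmolality = 2·Na + glucose/18 + BUN/2.8
= 2·137 + 80/18 + 20/2.8
= 274 + 4.44 + 7.14
= 285.58 mOsm/kg ≈ 285.6 mOsm/kg
Osmolar gap = measured − calculated = 283 − 285.6 = -2.6 mOsm/kg

-2.6 mOsm/kg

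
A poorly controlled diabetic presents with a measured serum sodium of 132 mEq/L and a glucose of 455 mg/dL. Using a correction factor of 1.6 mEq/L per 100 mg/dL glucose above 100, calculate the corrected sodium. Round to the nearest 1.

138 mEq/L

Corrected Na = measured Na + 1.6 · (glucose − 100)/100
= 132 + 1.6 · (455 − 100)/100
= 132 + 5.7
= 137.7 mEq/L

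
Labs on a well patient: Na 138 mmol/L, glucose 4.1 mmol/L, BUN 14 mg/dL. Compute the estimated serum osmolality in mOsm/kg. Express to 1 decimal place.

Calculated osmolality = 2·Na + glucose + BUN/2.8
= 2·138 + 4.1 + 14/2.8
= 276 + 4.10 + 5
= 285.1 mOsm/kg

285.1 mOsm/kg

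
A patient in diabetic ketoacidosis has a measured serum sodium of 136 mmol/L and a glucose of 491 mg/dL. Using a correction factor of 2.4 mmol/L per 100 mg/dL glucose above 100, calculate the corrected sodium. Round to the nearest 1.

Corrected Na = measured Na + 2.4 · (glucose − 100)/100
= 136 + 2.4 · (491 − 100)/100
= 136 + 9.4
= 145.4 mmol/L

145 mmol/L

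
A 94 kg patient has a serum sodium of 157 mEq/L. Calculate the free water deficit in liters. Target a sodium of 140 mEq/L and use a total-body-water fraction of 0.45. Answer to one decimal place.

5.1 L

TBW = 0.45 · 94 = 42.3 L
Free water deficit = TBW · (Na/140 − 1)
= 42.3 · (157/140 − 1)
= 42.3 · 0.1214
= 5.14 L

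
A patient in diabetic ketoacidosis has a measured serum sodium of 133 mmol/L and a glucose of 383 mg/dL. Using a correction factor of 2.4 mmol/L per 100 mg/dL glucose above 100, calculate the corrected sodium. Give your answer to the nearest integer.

140 mmol/L

Corrected Na = measured Na + 2.4 · (glucose − 100)/100
= 133 + 2.4 · (383 − 100)/100
= 133 + 6.8
= 139.8 mmol/L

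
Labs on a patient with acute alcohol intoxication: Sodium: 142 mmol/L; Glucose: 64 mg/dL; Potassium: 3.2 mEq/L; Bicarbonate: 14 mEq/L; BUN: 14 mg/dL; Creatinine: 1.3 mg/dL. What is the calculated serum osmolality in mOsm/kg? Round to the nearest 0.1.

Calculated osmolality = 2·Na + glucose/18 + BUN/2.8
= 2·142 + 64/18 + 14/2.8
= 284 + 3.56 + 5
= 292.56 mOsm/kg

292.6 mOsm/kg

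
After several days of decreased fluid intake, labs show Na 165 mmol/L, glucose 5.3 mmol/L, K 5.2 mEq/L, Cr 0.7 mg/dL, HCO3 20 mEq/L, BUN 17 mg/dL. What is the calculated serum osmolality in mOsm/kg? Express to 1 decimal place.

341.4 mOsm/kg

Calculated osmolality = 2·Na + glucose + BUN/2.8
= 2·165 + 5.3 + 17/2.8
= 330 + 5.30 + 6.07
= 341.37 mOsm/kg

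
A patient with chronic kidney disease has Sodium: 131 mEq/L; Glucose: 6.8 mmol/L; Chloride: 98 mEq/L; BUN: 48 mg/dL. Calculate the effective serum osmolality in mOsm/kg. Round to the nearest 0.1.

268.8 mOsm/kg

Effective osmolality excludes urea (freely permeant across cell membranes):
2·Na + glucose
= 2·131 + 6.8
= 262 + 6.8
= 268.8 mOsm/kg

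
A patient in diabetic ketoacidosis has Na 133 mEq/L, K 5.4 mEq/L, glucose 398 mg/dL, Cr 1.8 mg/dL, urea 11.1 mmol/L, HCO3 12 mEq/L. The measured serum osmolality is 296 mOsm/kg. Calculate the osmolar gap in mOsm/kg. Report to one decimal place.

Calculated osmolality = 2·Na + glucose/18 + urea
= 2·133 + 398/18 + 11.1
= 266 + 22.11 + 11.10
= 299.21 mOsm/kg ≈ 299.2 mOsm/kg
Osmolar gap = measured − calculated = 296 − 299.2 = -3.2 mOsm/kg

-3.2 mOsm/kg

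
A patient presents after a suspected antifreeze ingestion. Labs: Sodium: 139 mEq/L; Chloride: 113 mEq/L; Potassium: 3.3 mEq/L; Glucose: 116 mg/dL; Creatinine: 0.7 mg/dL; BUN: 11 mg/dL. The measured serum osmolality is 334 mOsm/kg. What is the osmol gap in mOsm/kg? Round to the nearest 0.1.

45.6 mOsm/kg

Calculated osmolality = 2·Na + glucose/18 + BUN/2.8
= 2·139 + 116/18 + 11/2.8
= 278 + 6.44 + 3.93
= 288.37 mOsm/kg ≈ 288.4 mOsm/kg
Osmolar gap = measured − calculated = 334 − 288.4 = 45.6 mOsm/kg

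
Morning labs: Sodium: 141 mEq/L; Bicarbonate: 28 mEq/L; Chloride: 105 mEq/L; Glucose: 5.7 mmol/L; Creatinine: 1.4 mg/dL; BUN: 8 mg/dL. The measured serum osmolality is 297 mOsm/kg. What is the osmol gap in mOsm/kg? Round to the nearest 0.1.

Calculated osmolality = 2·Na + glucose + BUN/2.8
= 2·141 + 5.7 + 8/2.8
= 282 + 5.70 + 2.86
= 290.56 mOsm/kg ≈ 290.6 mOsm/kg
Osmolar gap = measured − calculated = 297 − 290.6 = 6.4 mOsm/kg

6.4 mOsm/kg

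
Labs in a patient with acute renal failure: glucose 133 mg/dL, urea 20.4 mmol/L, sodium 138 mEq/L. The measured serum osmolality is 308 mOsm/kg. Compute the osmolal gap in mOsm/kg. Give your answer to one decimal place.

Calculated osmolality = 2·Na + glucose/18 + urea
= 2·138 + 133/18 + 20.4
= 276 + 7.39 + 20.40
= 303.79 mOsm/kg ≈ 303.8 mOsm/kg
Osmolar gap = measured − calculated = 308 − 303.8 = 4.2 mOsm/kg

4.2 mOsm/kg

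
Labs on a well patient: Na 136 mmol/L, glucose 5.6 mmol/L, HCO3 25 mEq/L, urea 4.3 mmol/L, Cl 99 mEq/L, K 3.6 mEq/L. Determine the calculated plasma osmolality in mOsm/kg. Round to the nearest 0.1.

281.9 mOsm/kg

Calculated osmolality = 2·Na + glucose + urea
= 2·136 + 5.6 + 4.3
= 272 + 5.60 + 4.30
= 281.9 mOsm/kg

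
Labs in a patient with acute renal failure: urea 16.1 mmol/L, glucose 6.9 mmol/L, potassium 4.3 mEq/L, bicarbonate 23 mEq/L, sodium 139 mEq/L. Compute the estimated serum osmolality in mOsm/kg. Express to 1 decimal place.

Calculated osmolality = 2·Na + glucose + urea
= 2·139 + 6.9 + 16.1
= 278 + 6.90 + 16.10
= 301 mOsm/kg

301.0 mOsm/kg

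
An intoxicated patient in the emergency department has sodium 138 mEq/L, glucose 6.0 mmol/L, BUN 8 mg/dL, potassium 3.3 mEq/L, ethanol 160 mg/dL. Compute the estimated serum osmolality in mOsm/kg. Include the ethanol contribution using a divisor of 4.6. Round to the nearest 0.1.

319.6 mOsm/kg

Calculated osmolality = 2·Na + glucose + BUN/2.8 + ethanol/4.6
= 2·138 + 6 + 8/2.8 + 160/4.6
= 276 + 6 + 2.86 + 34.78
= 319.64 mOsm/kg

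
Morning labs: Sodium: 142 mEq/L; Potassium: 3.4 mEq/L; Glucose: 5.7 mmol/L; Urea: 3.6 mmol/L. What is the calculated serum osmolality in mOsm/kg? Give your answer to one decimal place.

293.3 mOsm/kg

Calculated osmolality = 2·Na + glucose + urea
= 2·142 + 5.7 + 3.6
= 284 + 5.70 + 3.60
= 293.3 mOsm/kg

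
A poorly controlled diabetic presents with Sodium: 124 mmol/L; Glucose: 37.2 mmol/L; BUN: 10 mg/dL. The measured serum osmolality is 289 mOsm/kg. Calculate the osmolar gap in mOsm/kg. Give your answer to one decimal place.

Calculated osmolality = 2·Na + glucose + BUN/2.8
= 2·124 + 37.2 + 10/2.8
= 248 + 37.20 + 3.57
= 288.77 mOsm/kg ≈ 288.8 mOsm/kg
Osmolar gap = measured − calculated = 289 − 288.8 = 0.2 mOsm/kg

0.2 mOsm/kg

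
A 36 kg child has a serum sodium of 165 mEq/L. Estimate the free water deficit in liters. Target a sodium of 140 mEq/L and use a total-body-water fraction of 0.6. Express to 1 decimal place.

3.9 L

TBW = 0.6 · 36 = 21.6 L
Free water deficit = TBW · (Na/140 − 1)
= 21.6 · (165/140 − 1)
= 21.6 · 0.1786
= 3.86 L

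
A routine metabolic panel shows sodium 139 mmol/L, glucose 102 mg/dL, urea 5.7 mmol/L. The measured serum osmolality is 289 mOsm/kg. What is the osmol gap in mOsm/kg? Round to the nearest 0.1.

-0.4 mOsm/kg

Calculated osmolality = 2·Na + glucose/18 + urea
= 2·139 + 102/18 + 5.7
= 278 + 5.67 + 5.70
= 289.37 mOsm/kg ≈ 289.4 mOsm/kg
Osmolar gap = measured − calculated = 289 − 289.4 = -0.4 mOsm/kg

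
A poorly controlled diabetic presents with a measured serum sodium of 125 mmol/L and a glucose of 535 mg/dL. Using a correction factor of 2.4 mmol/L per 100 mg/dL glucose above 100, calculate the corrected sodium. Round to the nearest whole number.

Corrected Na = measured Na + 2.4 · (glucose − 100)/100
= 125 + 2.4 · (535 − 100)/100
= 125 + 10.4
= 135.4 mmol/L

135 mmol/L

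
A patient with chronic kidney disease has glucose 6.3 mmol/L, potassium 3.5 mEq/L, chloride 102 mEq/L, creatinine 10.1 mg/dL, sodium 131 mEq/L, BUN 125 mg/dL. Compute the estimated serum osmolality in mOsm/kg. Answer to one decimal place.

312.9 mOsm/kg

Calculated osmolality = 2·Na + glucose + BUN/2.8
= 2·131 + 6.3 + 125/2.8
= 262 + 6.30 + 44.64
= 312.94 mOsm/kg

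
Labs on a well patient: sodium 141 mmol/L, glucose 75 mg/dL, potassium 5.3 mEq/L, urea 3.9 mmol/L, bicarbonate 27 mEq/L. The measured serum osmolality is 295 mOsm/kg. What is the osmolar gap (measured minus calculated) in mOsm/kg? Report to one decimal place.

4.9 mOsm/kg

Calculated osmolality = 2·Na + glucose/18 + urea
= 2·141 + 75/18 + 3.9
= 282 + 4.17 + 3.90
= 290.07 mOsm/kg ≈ 290.1 mOsm/kg
Osmolar gap = measured − calculated = 295 − 290.1 = 4.9 mOsm/kg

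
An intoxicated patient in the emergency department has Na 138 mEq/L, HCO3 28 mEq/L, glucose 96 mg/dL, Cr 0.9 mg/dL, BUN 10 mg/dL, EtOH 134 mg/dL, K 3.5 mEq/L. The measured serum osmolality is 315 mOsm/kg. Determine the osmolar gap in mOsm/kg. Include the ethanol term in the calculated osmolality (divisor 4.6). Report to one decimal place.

Calculated osmolality = 2·Na + glucose/18 + BUN/2.8 + ethanol/4.6
= 2·138 + 96/18 + 10/2.8 + 134/4.6
= 276 + 5.33 + 3.57 + 29.13
= 314.03 mOsm/kg ≈ 314.0 mOsm/kg
Osmolar gap = measured − calculated = 315 − 314.0 = 1.0 mOsm/kg

1.0 mOsm/kg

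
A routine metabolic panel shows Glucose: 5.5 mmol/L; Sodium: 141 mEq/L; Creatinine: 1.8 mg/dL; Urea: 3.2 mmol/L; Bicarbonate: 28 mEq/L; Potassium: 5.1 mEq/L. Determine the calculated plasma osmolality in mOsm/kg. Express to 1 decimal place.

290.7 mOsm/kg

Calculated osmolality = 2·Na + glucose + urea
= 2·141 + 5.5 + 3.2
= 282 + 5.50 + 3.20
= 290.7 mOsm/kg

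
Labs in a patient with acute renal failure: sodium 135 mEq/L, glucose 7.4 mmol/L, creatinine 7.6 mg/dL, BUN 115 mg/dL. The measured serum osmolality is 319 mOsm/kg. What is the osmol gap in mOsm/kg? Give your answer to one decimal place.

0.5 mOsm/kg

Calculated osmolality = 2·Na + glucose + BUN/2.8
= 2·135 + 7.4 + 115/2.8
= 270 + 7.40 + 41.07
= 318.47 mOsm/kg ≈ 318.5 mOsm/kg
Osmolar gap = measured − calculated = 319 − 318.5 = 0.5 mOsm/kg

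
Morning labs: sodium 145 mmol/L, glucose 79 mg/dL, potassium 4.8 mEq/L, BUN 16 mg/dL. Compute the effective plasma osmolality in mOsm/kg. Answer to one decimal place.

Effective osmolality excludes urea (freely permeant across cell membranes):
2·Na + glucose/18
= 2·145 + 79/18
= 290 + 4.39
= 294.39 mOsm/kg

294.4 mOsm/kg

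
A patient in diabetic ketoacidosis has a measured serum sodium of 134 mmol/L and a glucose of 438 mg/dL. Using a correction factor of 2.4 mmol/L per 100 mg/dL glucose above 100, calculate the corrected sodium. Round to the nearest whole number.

142 mmol/L

Corrected Na = measured Na + 2.4 · (glucose − 100)/100
= 134 + 2.4 · (438 − 100)/100
= 134 + 8.1
= 142.1 mmol/L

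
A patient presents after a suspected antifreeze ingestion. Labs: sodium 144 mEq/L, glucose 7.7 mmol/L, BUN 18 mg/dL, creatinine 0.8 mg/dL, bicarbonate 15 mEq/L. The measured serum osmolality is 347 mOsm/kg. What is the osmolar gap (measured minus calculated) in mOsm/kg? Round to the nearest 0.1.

44.9 mOsm/kg

Calculated osmolality = 2·Na + glucose + BUN/2.8
= 2·144 + 7.7 + 18/2.8
= 288 + 7.70 + 6.43
= 302.13 mOsm/kg ≈ 302.1 mOsm/kg
Osmolar gap = measured − calculated = 347 − 302.1 = 44.9 mOsm/kg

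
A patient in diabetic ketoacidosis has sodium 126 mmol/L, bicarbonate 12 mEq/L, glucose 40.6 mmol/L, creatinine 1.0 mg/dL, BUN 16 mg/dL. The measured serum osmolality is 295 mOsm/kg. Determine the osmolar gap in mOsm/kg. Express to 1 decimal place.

Calculated osmolality = 2·Na + glucose + BUN/2.8
= 2·126 + 40.6 + 16/2.8
= 252 + 40.60 + 5.71
= 298.31 mOsm/kg ≈ 298.3 mOsm/kg
Osmolar gap = measured − calculated = 295 − 298.3 = -3.3 mOsm/kg

-3.3 mOsm/kg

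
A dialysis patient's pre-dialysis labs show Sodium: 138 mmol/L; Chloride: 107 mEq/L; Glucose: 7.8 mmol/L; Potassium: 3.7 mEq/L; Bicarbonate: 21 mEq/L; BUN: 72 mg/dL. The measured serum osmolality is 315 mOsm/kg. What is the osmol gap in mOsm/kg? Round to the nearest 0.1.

5.5 mOsm/kg

Calculated osmolality = 2·Na + glucose + BUN/2.8
= 2·138 + 7.8 + 72/2.8
= 276 + 7.80 + 25.71
= 309.51 mOsm/kg ≈ 309.5 mOsm/kg
Osmolar gap = measured − calculated = 315 − 309.5 = 5.5 mOsm/kg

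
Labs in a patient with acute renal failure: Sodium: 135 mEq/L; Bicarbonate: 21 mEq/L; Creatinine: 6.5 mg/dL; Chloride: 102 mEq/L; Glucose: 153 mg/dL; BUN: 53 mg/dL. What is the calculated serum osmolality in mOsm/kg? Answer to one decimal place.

297.4 mOsm/kg

Calculated osmolality = 2·Na + glucose/18 + BUN/2.8
= 2·135 + 153/18 + 53/2.8
= 270 + 8.50 + 18.93
= 297.43 mOsm/kg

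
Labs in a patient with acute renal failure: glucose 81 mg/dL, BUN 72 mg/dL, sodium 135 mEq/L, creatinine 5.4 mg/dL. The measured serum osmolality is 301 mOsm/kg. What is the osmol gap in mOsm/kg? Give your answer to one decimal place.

Calculated osmolality = 2·Na + glucose/18 + BUN/2.8
= 2·135 + 81/18 + 72/2.8
= 270 + 4.50 + 25.71
= 300.21 mOsm/kg ≈ 300.2 mOsm/kg
Osmolar gap = measured − calculated = 301 − 300.2 = 0.8 mOsm/kg

0.8 mOsm/kg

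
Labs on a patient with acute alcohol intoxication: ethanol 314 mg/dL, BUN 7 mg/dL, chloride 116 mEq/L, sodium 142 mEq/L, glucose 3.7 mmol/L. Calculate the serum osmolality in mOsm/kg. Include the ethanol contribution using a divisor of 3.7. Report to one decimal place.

375.1 mOsm/kg

Calculated osmolality = 2·Na + glucose + BUN/2.8 + ethanol/3.7
= 2·142 + 3.7 + 7/2.8 + 314/3.7
= 284 + 3.70 + 2.50 + 84.86
= 375.06 mOsm/kg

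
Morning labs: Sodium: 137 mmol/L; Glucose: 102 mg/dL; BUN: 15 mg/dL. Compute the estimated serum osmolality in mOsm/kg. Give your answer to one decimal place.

Calculated osmolality = 2·Na + glucose/18 + BUN/2.8
= 2·137 + 102/18 + 15/2.8
= 274 + 5.67 + 5.36
= 285.03 mOsm/kg

285.0 mOsm/kg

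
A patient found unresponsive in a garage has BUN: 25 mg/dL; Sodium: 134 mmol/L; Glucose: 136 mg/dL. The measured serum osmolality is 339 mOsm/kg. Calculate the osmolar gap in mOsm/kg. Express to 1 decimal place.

54.5 mOsm/kg

Calculated osmolality = 2·Na + glucose/18 + BUN/2.8
= 2·134 + 136/18 + 25/2.8
= 268 + 7.56 + 8.93
= 284.49 mOsm/kg ≈ 284.5 mOsm/kg
Osmolar gap = measured − calculated = 339 − 284.5 = 54.5 mOsm/kg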